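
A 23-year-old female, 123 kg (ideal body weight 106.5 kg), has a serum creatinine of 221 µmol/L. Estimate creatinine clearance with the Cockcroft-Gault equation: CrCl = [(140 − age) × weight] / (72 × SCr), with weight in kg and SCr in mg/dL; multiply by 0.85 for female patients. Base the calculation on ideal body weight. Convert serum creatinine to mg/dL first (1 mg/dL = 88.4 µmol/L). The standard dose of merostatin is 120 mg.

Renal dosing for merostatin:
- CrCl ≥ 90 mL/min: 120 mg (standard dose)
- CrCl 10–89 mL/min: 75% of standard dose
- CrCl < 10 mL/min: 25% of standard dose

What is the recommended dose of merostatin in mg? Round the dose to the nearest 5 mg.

SCr = 221 / 88.4 = 2.5 mg/dL
CrCl = (140 − 23) × 106.5 / (72 × 2.5) × 0.85 = 12460.5 / 180.00 × 0.85 ≈ 58.8 mL/min
CrCl ≈ 59 mL/min → bracket 10–89 mL/min.
75% of 120 mg = 90 mg

90 mg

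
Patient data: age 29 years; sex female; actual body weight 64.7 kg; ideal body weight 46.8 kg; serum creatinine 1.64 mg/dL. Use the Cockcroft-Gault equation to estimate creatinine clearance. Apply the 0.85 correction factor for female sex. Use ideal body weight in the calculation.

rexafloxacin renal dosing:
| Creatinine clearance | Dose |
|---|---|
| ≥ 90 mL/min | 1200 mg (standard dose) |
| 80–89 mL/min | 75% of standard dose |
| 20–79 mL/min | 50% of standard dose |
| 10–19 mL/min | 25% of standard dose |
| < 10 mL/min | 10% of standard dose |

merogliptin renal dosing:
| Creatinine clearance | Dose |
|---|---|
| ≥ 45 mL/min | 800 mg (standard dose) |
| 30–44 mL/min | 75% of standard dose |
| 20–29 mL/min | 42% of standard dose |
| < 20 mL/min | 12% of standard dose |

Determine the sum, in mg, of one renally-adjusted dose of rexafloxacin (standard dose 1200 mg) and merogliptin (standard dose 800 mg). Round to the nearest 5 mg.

1200 mg

CrCl = (140 − 29) × 46.8 / (72 × 1.64) × 0.85 = 5194.8 / 118.08 × 0.85 ≈ 37.4 mL/min
CrCl ≈ 37 mL/min.
rexafloxacin: 20–79 mL/min → 50% of 1200 mg = 600 mg.
merogliptin: 30–44 mL/min → 75% of 800 mg = 600 mg.
Total = 600 + 600 = 1200 mg.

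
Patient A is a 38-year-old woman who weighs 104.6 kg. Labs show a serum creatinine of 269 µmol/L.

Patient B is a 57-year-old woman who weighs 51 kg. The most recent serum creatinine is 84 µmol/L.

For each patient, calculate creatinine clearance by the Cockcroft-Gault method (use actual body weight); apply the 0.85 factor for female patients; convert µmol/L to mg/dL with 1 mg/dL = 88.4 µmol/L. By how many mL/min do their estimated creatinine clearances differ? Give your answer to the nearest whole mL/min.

11 mL/min

Patient A: SCr = 269 / 88.4 = 3.043 mg/dL
Patient A: CrCl = (140 − 38) × 104.6 / (72 × 3.043) × 0.85 = 10669.2 / 219.10 × 0.85 ≈ 41.4 mL/min
Patient B: SCr = 84 / 88.4 = 0.95 mg/dL
Patient B: CrCl = (140 − 57) × 51 / (72 × 0.95) × 0.85 = 4233.0 / 68.40 × 0.85 ≈ 52.6 mL/min
|41.4 − 52.6| = 11.2 mL/min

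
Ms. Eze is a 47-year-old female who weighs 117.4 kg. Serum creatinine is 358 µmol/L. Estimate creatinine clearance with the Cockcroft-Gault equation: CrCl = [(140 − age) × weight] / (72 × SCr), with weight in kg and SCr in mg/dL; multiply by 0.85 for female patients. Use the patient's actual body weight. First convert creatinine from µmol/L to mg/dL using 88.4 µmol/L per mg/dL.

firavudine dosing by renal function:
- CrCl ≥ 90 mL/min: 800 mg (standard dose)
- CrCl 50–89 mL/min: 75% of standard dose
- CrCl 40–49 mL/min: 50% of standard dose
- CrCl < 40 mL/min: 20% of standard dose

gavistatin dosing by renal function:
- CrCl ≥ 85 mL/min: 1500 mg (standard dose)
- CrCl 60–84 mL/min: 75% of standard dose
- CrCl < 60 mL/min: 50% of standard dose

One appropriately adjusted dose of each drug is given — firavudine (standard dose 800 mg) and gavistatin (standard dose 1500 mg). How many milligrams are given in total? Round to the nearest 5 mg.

910 mg

SCr = 358 / 88.4 = 4.05 mg/dL
CrCl = (140 − 47) × 117.4 / (72 × 4.05) × 0.85 = 10918.2 / 291.60 × 0.85 ≈ 31.8 mL/min
CrCl ≈ 32 mL/min.
firavudine: < 40 mL/min → 20% of 800 mg = 160 mg.
gavistatin: < 60 mL/min → 50% of 1500 mg = 750 mg.
Total = 160 + 750 = 910 mg.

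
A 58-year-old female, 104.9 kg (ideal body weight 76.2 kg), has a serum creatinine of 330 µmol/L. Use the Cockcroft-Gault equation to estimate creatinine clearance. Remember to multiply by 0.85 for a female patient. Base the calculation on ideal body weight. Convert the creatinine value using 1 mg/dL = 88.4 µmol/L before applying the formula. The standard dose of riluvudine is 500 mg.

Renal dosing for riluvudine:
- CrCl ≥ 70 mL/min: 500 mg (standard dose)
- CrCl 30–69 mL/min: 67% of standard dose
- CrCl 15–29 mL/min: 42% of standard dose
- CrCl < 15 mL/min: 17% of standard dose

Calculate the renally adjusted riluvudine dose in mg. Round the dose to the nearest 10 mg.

SCr = 330 / 88.4 = 3.733 mg/dL
CrCl = (140 − 58) × 76.2 / (72 × 3.733) × 0.85 = 6248.4 / 268.78 × 0.85 ≈ 19.8 mL/min
CrCl ≈ 20 mL/min → bracket 15–29 mL/min.
42% of 500 mg = 210 mg

210 mg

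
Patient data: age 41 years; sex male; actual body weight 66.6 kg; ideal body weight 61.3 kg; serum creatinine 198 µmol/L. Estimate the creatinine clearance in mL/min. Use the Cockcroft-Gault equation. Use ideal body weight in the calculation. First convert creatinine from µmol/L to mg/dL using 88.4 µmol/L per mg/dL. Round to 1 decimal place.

37.6 mL/min

SCr = 198 / 88.4 = 2.24 mg/dL
CrCl = (140 − 41) × 61.3 / (72 × 2.24) = 6068.7 / 161.28 ≈ 37.6 mL/min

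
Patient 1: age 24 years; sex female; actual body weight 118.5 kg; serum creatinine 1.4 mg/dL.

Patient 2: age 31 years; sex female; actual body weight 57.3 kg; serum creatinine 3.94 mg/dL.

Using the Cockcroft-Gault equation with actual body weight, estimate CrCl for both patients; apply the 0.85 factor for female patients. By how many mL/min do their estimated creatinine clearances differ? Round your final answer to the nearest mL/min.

Patient 1: CrCl = (140 − 24) × 118.5 / (72 × 1.4) × 0.85 = 13746.0 / 100.80 × 0.85 ≈ 115.9 mL/min
Patient 2: CrCl = (140 − 31) × 57.3 / (72 × 3.94) × 0.85 = 6245.7 / 283.68 × 0.85 ≈ 18.7 mL/min
|115.9 − 18.7| = 97.2 mL/min

97 mL/min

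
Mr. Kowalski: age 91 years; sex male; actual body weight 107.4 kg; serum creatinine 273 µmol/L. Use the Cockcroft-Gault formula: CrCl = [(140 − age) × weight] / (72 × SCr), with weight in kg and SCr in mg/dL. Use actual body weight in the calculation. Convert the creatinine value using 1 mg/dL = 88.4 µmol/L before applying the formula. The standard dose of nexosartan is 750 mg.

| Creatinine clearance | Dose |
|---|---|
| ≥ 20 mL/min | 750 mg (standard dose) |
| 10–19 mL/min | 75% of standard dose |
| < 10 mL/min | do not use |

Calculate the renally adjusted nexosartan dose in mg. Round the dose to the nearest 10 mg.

750 mg

SCr = 273 / 88.4 = 3.088 mg/dL
CrCl = (140 − 91) × 107.4 / (72 × 3.088) = 5262.6 / 222.34 ≈ 23.7 mL/min
CrCl ≈ 24 mL/min → bracket ≥ 20 mL/min.
100% of 750 mg = 750 mg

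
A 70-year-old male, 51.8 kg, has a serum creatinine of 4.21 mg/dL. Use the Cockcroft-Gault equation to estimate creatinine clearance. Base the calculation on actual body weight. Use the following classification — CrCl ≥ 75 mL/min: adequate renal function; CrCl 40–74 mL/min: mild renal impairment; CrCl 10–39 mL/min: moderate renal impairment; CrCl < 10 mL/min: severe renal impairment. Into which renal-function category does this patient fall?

CrCl = (140 − 70) × 51.8 / (72 × 4.21) = 3626.0 / 303.12 ≈ 12.0 mL/min
12 mL/min falls in the 'moderate renal impairment' range.

moderate renal impairment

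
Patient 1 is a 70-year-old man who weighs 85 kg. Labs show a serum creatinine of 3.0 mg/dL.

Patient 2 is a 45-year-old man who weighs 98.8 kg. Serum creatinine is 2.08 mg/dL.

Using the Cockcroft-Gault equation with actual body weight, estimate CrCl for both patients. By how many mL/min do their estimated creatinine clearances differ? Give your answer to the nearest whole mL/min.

Patient 1: CrCl = (140 − 70) × 85 / (72 × 3) = 5950.0 / 216.00 ≈ 27.5 mL/min
Patient 2: CrCl = (140 − 45) × 98.8 / (72 × 2.08) = 9386.0 / 149.76 ≈ 62.7 mL/min
|27.5 − 62.7| = 35.2 mL/min

35 mL/min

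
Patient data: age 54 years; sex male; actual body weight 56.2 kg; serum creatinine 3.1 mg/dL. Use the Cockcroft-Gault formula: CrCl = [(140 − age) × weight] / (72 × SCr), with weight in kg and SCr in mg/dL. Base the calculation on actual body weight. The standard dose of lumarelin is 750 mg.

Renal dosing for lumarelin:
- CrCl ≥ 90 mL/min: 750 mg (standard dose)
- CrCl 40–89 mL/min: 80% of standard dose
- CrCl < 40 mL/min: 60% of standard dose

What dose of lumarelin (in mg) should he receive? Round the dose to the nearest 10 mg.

CrCl = (140 − 54) × 56.2 / (72 × 3.1) = 4833.2 / 223.20 ≈ 21.7 mL/min
CrCl ≈ 22 mL/min → bracket < 40 mL/min.
60% of 750 mg = 450 mg

450 mg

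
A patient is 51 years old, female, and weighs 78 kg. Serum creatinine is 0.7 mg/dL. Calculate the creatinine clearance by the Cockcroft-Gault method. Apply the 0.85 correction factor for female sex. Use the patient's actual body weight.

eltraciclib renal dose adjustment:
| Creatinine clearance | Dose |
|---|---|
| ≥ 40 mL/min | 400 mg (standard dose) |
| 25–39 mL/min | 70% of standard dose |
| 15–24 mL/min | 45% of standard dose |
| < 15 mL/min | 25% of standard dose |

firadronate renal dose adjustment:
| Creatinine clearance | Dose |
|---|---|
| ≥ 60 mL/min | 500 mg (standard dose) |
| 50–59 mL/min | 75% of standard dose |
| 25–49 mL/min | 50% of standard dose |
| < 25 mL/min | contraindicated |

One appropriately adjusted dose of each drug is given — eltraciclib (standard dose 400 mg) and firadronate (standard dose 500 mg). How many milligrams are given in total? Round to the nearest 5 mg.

CrCl = (140 − 51) × 78 / (72 × 0.7) × 0.85 = 6942.0 / 50.40 × 0.85 ≈ 117.1 mL/min
CrCl ≈ 117 mL/min.
eltraciclib: ≥ 40 mL/min → 100% of 400 mg = 400 mg.
firadronate: ≥ 60 mL/min → 100% of 500 mg = 500 mg.
Total = 400 + 500 = 900 mg.

900 mg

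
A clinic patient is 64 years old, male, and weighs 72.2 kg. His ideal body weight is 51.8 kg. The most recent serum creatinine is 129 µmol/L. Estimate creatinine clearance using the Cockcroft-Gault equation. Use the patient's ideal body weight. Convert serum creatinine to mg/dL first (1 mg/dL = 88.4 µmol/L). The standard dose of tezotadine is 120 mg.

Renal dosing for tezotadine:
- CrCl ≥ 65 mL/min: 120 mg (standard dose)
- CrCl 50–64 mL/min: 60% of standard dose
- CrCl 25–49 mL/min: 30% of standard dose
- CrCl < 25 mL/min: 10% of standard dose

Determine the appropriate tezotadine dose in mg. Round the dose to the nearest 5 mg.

35 mg

SCr = 129 / 88.4 = 1.459 mg/dL
CrCl = (140 − 64) × 51.8 / (72 × 1.459) = 3936.8 / 105.05 ≈ 37.5 mL/min
CrCl ≈ 37 mL/min → bracket 25–49 mL/min.
30% of 120 mg = 36 mg → 35 mg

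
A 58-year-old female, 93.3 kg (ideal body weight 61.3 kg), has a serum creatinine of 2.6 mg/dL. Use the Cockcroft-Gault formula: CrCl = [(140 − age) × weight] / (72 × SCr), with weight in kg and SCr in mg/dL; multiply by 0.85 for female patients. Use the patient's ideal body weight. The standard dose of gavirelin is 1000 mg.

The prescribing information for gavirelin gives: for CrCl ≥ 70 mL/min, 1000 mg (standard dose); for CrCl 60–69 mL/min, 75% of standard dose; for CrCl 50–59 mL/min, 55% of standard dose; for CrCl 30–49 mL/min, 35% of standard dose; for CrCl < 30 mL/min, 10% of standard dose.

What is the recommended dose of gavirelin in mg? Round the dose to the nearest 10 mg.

100 mg

CrCl = (140 − 58) × 61.3 / (72 × 2.6) × 0.85 = 5026.6 / 187.20 × 0.85 ≈ 22.8 mL/min
CrCl ≈ 23 mL/min → bracket < 30 mL/min.
10% of 1000 mg = 100 mg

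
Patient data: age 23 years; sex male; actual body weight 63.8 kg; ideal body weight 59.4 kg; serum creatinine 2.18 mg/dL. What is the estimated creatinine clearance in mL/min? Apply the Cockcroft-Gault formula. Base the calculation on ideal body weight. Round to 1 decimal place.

44.3 mL/min

CrCl = (140 − 23) × 59.4 / (72 × 2.18) = 6949.8 / 156.96 ≈ 44.3 mL/min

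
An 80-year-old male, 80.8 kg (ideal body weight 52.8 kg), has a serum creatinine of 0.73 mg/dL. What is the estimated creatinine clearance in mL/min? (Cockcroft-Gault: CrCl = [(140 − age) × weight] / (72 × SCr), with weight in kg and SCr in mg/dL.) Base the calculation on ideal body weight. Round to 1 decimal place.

60.3 mL/min

CrCl = (140 − 80) × 52.8 / (72 × 0.73) = 3168.0 / 52.56 ≈ 60.3 mL/min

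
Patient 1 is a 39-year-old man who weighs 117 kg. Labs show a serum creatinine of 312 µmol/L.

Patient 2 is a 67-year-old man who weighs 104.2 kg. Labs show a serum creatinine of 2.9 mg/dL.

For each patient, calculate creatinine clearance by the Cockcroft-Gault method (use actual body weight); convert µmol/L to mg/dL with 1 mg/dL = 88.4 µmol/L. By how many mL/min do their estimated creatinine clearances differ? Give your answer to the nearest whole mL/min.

10 mL/min

Patient 1: SCr = 312 / 88.4 = 3.529 mg/dL
Patient 1: CrCl = (140 − 39) × 117 / (72 × 3.529) = 11817.0 / 254.09 ≈ 46.5 mL/min
Patient 2: CrCl = (140 − 67) × 104.2 / (72 × 2.9) = 7606.6 / 208.80 ≈ 36.4 mL/min
|46.5 − 36.4| = 10.1 mL/min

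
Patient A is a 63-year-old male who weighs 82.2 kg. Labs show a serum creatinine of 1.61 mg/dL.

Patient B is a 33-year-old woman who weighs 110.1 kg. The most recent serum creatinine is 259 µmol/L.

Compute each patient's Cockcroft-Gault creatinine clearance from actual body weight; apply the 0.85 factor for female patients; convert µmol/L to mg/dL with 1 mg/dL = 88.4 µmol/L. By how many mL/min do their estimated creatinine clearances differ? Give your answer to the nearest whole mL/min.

7 mL/min

Patient A: CrCl = (140 − 63) × 82.2 / (72 × 1.61) = 6329.4 / 115.92 ≈ 54.6 mL/min
Patient B: SCr = 259 / 88.4 = 2.93 mg/dL
Patient B: CrCl = (140 − 33) × 110.1 / (72 × 2.93) × 0.85 = 11780.7 / 210.96 × 0.85 ≈ 47.5 mL/min
|54.6 − 47.5| = 7.1 mL/min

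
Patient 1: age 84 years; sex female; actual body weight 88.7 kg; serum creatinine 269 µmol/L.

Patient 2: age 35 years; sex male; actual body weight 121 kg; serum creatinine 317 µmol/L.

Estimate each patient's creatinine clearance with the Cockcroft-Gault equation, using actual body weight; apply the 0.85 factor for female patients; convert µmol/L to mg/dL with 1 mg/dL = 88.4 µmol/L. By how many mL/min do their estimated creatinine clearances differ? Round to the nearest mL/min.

30 mL/min

Patient 1: SCr = 269 / 88.4 = 3.043 mg/dL
Patient 1: CrCl = (140 − 84) × 88.7 / (72 × 3.043) × 0.85 = 4967.2 / 219.10 × 0.85 ≈ 19.3 mL/min
Patient 2: SCr = 317 / 88.4 = 3.586 mg/dL
Patient 2: CrCl = (140 − 35) × 121 / (72 × 3.586) = 12705.0 / 258.19 ≈ 49.2 mL/min
|19.3 − 49.2| = 29.9 mL/min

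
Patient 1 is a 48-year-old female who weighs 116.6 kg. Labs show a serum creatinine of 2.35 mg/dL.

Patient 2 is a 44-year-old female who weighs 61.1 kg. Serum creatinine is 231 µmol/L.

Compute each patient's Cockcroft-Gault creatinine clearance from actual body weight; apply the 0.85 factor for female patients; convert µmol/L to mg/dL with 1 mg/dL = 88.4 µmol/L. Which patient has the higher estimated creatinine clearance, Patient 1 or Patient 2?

Patient 1

Patient 1: CrCl = (140 − 48) × 116.6 / (72 × 2.35) × 0.85 = 10727.2 / 169.20 × 0.85 ≈ 53.9 mL/min
Patient 2: SCr = 231 / 88.4 = 2.613 mg/dL
Patient 2: CrCl = (140 − 44) × 61.1 / (72 × 2.613) × 0.85 = 5865.6 / 188.14 × 0.85 ≈ 26.5 mL/min
53.9 vs 26.5 mL/min → Patient 1 is higher.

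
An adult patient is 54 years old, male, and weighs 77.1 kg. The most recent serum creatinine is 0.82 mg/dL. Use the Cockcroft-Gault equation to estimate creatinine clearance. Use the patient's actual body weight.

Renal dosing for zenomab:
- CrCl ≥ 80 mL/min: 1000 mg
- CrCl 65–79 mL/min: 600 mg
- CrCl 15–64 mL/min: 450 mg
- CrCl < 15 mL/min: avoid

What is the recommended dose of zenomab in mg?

CrCl = (140 − 54) × 77.1 / (72 × 0.82) = 6630.6 / 59.04 ≈ 112.3 mL/min
CrCl ≈ 112 mL/min → bracket ≥ 80 mL/min.
Dose for this bracket: 1000 mg.

1000 mg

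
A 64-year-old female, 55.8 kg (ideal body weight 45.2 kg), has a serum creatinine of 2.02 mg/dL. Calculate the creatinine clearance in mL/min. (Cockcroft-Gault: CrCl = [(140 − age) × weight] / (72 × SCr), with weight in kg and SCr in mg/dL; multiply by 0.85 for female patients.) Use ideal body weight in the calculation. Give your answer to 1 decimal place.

CrCl = (140 − 64) × 45.2 / (72 × 2.02) × 0.85 = 3435.2 / 145.44 × 0.85 ≈ 20.1 mL/min

20.1 mL/min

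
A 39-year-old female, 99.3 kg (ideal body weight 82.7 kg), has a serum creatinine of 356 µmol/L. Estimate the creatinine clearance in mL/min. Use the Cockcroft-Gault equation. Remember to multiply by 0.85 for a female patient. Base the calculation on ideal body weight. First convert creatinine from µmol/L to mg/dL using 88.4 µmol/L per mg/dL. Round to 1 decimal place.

24.5 mL/min

SCr = 356 / 88.4 = 4.027 mg/dL
CrCl = (140 − 39) × 82.7 / (72 × 4.027) × 0.85 = 8352.7 / 289.94 × 0.85 ≈ 24.5 mL/min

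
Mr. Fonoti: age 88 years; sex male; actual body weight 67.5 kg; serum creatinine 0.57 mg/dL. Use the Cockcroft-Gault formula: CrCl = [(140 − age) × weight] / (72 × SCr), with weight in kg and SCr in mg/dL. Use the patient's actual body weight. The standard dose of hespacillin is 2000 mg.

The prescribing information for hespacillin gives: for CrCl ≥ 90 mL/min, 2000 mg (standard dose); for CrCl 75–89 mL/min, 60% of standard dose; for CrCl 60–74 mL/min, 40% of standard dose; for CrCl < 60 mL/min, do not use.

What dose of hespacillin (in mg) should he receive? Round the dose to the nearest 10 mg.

CrCl = (140 − 88) × 67.5 / (72 × 0.57) = 3510.0 / 41.04 ≈ 85.5 mL/min
CrCl ≈ 86 mL/min → bracket 75–89 mL/min.
60% of 2000 mg = 1200 mg

1200 mg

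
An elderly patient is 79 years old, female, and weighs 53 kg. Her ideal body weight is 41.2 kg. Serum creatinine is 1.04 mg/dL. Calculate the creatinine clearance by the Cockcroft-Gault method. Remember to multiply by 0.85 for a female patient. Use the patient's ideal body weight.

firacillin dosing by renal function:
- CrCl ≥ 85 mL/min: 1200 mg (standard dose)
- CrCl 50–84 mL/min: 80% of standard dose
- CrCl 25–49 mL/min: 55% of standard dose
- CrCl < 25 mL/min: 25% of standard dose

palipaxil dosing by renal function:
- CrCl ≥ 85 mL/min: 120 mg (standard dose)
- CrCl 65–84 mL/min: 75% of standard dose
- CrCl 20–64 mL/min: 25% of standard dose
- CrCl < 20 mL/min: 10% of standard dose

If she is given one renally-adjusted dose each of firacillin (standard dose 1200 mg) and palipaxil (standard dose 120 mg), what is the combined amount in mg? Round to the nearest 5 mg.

CrCl = (140 − 79) × 41.2 / (72 × 1.04) × 0.85 = 2513.2 / 74.88 × 0.85 ≈ 28.5 mL/min
CrCl ≈ 29 mL/min.
firacillin: 25–49 mL/min → 55% of 1200 mg = 660 mg.
palipaxil: 20–64 mL/min → 25% of 120 mg = 30 mg.
Total = 660 + 30 = 690 mg.

690 mg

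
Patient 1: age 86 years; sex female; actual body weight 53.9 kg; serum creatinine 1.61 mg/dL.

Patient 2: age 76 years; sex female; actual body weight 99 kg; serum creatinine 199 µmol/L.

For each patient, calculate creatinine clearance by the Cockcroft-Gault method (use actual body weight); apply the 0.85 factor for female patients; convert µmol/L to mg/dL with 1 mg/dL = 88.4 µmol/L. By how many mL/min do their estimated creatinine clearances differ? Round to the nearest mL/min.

12 mL/min

Patient 1: CrCl = (140 − 86) × 53.9 / (72 × 1.61) × 0.85 = 2910.6 / 115.92 × 0.85 ≈ 21.3 mL/min
Patient 2: SCr = 199 / 88.4 = 2.251 mg/dL
Patient 2: CrCl = (140 − 76) × 99 / (72 × 2.251) × 0.85 = 6336.0 / 162.07 × 0.85 ≈ 33.2 mL/min
|21.3 − 33.2| = 11.9 mL/min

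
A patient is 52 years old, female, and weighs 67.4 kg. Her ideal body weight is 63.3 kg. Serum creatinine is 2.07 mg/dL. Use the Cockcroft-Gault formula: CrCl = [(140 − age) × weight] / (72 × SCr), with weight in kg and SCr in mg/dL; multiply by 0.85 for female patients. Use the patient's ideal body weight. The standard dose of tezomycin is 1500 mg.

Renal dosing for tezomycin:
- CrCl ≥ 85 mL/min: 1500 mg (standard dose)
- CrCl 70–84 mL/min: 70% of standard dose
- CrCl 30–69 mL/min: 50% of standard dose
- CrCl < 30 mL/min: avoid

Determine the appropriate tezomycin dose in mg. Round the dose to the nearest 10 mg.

CrCl = (140 − 52) × 63.3 / (72 × 2.07) × 0.85 = 5570.4 / 149.04 × 0.85 ≈ 31.8 mL/min
CrCl ≈ 32 mL/min → bracket 30–69 mL/min.
50% of 1500 mg = 750 mg

750 mg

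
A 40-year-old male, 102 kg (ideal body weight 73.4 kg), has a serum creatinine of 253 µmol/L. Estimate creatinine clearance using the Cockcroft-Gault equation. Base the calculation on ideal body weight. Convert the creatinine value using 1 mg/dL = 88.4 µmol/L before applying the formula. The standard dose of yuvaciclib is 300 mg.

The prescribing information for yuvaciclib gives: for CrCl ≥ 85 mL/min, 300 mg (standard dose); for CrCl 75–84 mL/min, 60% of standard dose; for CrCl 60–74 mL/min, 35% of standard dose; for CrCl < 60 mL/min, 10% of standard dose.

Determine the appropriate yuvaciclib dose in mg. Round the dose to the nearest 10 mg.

30 mg

SCr = 253 / 88.4 = 2.862 mg/dL
CrCl = (140 − 40) × 73.4 / (72 × 2.862) = 7340.0 / 206.06 ≈ 35.6 mL/min
CrCl ≈ 36 mL/min → bracket < 60 mL/min.
10% of 300 mg = 30 mg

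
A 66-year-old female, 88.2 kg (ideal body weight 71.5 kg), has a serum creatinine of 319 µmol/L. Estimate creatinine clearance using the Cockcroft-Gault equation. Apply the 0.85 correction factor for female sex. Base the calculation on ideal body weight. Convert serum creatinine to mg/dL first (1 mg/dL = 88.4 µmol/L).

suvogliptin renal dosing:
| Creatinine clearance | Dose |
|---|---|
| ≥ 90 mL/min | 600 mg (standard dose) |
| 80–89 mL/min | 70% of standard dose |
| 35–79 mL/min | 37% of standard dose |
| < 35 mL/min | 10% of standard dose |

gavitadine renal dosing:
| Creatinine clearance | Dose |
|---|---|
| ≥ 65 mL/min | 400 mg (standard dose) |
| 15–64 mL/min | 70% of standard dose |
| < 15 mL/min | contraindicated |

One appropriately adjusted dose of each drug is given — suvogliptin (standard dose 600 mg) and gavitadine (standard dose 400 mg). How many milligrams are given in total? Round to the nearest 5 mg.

SCr = 319 / 88.4 = 3.609 mg/dL
CrCl = (140 − 66) × 71.5 / (72 × 3.609) × 0.85 = 5291.0 / 259.85 × 0.85 ≈ 17.3 mL/min
CrCl ≈ 17 mL/min.
suvogliptin: < 35 mL/min → 10% of 600 mg = 60 mg.
gavitadine: 15–64 mL/min → 70% of 400 mg = 280 mg.
Total = 60 + 280 = 340 mg.

340 mg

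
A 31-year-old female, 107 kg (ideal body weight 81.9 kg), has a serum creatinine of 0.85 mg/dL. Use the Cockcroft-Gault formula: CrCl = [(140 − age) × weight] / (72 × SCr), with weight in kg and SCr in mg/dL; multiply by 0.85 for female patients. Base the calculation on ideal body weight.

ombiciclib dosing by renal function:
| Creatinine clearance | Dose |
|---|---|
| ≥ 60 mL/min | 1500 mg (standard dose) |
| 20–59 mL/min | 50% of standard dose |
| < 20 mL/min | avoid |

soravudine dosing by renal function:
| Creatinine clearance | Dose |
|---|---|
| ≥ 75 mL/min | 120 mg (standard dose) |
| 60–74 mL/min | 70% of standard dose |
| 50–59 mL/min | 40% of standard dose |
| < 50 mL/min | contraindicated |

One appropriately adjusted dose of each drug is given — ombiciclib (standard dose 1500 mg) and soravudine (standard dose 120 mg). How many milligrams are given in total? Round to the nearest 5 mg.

1620 mg

CrCl = (140 − 31) × 81.9 / (72 × 0.85) × 0.85 = 8927.1 / 61.20 × 0.85 ≈ 124.0 mL/min
CrCl ≈ 124 mL/min.
ombiciclib: ≥ 60 mL/min → 100% of 1500 mg = 1500 mg.
soravudine: ≥ 75 mL/min → 100% of 120 mg = 120 mg.
Total = 1500 + 120 = 1620 mg.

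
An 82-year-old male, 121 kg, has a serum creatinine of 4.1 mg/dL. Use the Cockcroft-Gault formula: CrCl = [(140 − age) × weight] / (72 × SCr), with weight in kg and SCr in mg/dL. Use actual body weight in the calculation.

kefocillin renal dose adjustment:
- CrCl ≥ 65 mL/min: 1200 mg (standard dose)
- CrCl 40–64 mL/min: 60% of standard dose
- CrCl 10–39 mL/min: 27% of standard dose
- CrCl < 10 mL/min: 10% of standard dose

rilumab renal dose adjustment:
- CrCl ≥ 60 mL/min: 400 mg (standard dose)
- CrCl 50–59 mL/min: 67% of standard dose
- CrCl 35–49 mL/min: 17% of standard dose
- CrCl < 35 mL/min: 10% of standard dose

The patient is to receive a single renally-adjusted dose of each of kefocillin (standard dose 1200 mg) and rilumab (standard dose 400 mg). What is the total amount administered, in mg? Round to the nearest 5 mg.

CrCl = (140 − 82) × 121 / (72 × 4.1) = 7018.0 / 295.20 ≈ 23.8 mL/min
CrCl ≈ 24 mL/min.
kefocillin: 10–39 mL/min → 27% of 1200 mg = 324 mg.
rilumab: < 35 mL/min → 10% of 400 mg = 40 mg.
Total = 324 + 40 = 364 mg.

365 mg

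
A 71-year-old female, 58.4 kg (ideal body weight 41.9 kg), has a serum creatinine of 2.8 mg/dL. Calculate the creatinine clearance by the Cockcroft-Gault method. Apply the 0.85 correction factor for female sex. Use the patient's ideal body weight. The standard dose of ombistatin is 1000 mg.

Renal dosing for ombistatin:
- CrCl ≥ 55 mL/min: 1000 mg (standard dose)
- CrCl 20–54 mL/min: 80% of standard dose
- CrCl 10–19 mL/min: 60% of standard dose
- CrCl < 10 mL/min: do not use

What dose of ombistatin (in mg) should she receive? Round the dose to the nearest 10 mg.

600 mg

CrCl = (140 − 71) × 41.9 / (72 × 2.8) × 0.85 = 2891.1 / 201.60 × 0.85 ≈ 12.2 mL/min
CrCl ≈ 12 mL/min → bracket 10–19 mL/min.
60% of 1000 mg = 600 mg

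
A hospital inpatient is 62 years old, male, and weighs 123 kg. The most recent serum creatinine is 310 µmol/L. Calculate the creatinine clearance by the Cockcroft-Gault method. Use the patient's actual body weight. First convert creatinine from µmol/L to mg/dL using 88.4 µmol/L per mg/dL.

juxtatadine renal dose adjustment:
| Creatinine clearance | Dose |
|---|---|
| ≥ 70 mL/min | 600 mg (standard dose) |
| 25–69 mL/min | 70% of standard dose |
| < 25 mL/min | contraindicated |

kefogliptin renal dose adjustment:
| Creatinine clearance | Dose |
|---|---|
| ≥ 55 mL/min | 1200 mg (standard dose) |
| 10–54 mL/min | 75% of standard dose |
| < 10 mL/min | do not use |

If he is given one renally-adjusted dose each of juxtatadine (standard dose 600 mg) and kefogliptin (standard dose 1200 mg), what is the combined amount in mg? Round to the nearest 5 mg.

1320 mg

SCr = 310 / 88.4 = 3.507 mg/dL
CrCl = (140 − 62) × 123 / (72 × 3.507) = 9594.0 / 252.50 ≈ 38.0 mL/min
CrCl ≈ 38 mL/min.
juxtatadine: 25–69 mL/min → 70% of 600 mg = 420 mg.
kefogliptin: 10–54 mL/min → 75% of 1200 mg = 900 mg.
Total = 420 + 900 = 1320 mg.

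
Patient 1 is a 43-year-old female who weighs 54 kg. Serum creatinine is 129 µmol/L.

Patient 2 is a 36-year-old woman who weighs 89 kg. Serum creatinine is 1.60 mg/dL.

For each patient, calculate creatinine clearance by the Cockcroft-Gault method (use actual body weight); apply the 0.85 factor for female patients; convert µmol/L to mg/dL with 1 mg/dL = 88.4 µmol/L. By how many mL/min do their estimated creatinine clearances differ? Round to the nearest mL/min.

26 mL/min

Patient 1: SCr = 129 / 88.4 = 1.459 mg/dL
Patient 1: CrCl = (140 − 43) × 54 / (72 × 1.459) × 0.85 = 5238.0 / 105.05 × 0.85 ≈ 42.4 mL/min
Patient 2: CrCl = (140 − 36) × 89 / (72 × 1.6) × 0.85 = 9256.0 / 115.20 × 0.85 ≈ 68.3 mL/min
|42.4 − 68.3| = 25.9 mL/min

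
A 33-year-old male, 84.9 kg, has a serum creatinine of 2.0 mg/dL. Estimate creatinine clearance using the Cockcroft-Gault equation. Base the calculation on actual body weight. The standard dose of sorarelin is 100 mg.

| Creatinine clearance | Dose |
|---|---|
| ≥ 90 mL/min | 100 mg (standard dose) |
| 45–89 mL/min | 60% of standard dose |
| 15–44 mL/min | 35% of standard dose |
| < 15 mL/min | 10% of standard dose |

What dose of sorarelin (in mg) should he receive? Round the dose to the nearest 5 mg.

CrCl = (140 − 33) × 84.9 / (72 × 2) = 9084.3 / 144.00 ≈ 63.1 mL/min
CrCl ≈ 63 mL/min → bracket 45–89 mL/min.
60% of 100 mg = 60 mg

60 mg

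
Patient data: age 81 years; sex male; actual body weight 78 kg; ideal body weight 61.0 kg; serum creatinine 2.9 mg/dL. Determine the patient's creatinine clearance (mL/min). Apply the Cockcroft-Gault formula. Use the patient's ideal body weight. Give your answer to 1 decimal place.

CrCl = (140 − 81) × 61 / (72 × 2.9) = 3599.0 / 208.80 ≈ 17.2 mL/min

17.2 mL/min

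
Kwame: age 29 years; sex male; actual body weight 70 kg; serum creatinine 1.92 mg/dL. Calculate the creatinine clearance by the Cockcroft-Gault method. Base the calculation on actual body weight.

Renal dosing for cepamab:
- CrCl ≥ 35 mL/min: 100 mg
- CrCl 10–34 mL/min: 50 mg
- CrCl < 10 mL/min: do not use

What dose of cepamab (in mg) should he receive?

100 mg

CrCl = (140 − 29) × 70 / (72 × 1.92) = 7770.0 / 138.24 ≈ 56.2 mL/min
CrCl ≈ 56 mL/min → bracket ≥ 35 mL/min.
Dose for this bracket: 100 mg.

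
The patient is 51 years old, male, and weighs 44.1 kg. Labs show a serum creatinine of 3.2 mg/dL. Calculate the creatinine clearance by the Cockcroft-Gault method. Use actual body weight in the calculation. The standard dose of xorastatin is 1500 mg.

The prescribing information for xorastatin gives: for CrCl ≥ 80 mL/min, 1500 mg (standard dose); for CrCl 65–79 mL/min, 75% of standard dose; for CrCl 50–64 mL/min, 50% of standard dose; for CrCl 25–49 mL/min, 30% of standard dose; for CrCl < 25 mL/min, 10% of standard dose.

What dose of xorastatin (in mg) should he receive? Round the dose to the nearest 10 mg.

150 mg

CrCl = (140 − 51) × 44.1 / (72 × 3.2) = 3924.9 / 230.40 ≈ 17.0 mL/min
CrCl ≈ 17 mL/min → bracket < 25 mL/min.
10% of 1500 mg = 150 mg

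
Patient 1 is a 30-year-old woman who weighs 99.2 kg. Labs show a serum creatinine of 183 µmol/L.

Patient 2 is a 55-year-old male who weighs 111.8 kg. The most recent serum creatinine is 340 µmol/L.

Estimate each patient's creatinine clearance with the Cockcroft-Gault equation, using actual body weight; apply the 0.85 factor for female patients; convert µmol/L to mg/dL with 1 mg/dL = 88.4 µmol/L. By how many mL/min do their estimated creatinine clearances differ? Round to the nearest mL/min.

28 mL/min

Patient 1: SCr = 183 / 88.4 = 2.07 mg/dL
Patient 1: CrCl = (140 − 30) × 99.2 / (72 × 2.07) × 0.85 = 10912.0 / 149.04 × 0.85 ≈ 62.2 mL/min
Patient 2: SCr = 340 / 88.4 = 3.846 mg/dL
Patient 2: CrCl = (140 − 55) × 111.8 / (72 × 3.846) = 9503.0 / 276.91 ≈ 34.3 mL/min
|62.2 − 34.3| = 27.9 mL/min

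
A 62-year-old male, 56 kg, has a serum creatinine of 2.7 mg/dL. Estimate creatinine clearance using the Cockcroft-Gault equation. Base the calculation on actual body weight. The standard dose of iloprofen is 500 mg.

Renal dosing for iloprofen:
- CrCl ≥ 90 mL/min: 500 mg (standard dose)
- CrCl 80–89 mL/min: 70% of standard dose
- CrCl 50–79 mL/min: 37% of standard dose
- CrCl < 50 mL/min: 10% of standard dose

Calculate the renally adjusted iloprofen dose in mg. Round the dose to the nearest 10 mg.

50 mg

CrCl = (140 − 62) × 56 / (72 × 2.7) = 4368.0 / 194.40 ≈ 22.5 mL/min
CrCl ≈ 22 mL/min → bracket < 50 mL/min.
10% of 500 mg = 50 mg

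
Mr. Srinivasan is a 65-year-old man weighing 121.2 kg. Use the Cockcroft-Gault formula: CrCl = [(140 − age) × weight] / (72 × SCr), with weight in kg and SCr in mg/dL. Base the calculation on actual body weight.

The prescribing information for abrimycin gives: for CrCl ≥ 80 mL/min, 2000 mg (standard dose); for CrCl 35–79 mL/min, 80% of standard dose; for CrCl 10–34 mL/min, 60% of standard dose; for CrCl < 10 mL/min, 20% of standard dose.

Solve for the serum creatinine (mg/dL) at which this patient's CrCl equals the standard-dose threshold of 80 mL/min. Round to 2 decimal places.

1.58 mg/dL

Standard dose requires CrCl ≥ 80 mL/min.
Set (140 − 65) × 121.2 / (72 × SCr) = 80
SCr = (140 − 65) × 121.2 / (72 × 80) = 1.578 mg/dL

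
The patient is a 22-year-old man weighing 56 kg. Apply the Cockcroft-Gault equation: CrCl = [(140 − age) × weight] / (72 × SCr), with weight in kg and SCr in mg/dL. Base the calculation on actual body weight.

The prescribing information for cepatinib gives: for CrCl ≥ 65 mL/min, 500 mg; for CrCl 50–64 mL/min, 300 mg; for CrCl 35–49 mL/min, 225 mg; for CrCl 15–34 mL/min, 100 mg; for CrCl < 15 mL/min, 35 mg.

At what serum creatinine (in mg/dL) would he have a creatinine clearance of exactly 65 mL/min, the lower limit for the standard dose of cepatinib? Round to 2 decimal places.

Standard dose requires CrCl ≥ 65 mL/min.
Set (140 − 22) × 56 / (72 × SCr) = 65
SCr = (140 − 22) × 56 / (72 × 65) = 1.412 mg/dL

1.41 mg/dL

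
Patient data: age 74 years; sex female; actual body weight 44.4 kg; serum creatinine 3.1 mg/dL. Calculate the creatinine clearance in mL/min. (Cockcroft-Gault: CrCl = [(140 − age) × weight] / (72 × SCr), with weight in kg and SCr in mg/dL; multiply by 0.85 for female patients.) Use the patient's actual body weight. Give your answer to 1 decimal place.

11.2 mL/min

CrCl = (140 − 74) × 44.4 / (72 × 3.1) × 0.85 = 2930.4 / 223.20 × 0.85 ≈ 11.2 mL/min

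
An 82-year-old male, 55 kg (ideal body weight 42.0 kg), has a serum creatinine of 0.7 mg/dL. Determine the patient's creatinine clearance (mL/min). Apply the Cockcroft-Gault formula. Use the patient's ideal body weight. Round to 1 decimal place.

CrCl = (140 − 82) × 42 / (72 × 0.7) = 2436.0 / 50.40 ≈ 48.3 mL/min

48.3 mL/min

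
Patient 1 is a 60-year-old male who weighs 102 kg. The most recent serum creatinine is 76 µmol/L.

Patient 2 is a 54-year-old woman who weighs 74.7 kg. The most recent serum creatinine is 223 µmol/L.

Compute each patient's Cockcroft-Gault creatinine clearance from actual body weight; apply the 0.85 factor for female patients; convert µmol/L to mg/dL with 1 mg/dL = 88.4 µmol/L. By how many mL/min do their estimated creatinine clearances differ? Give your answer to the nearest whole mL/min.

Patient 1: SCr = 76 / 88.4 = 0.86 mg/dL
Patient 1: CrCl = (140 − 60) × 102 / (72 × 0.86) = 8160.0 / 61.92 ≈ 131.8 mL/min
Patient 2: SCr = 223 / 88.4 = 2.523 mg/dL
Patient 2: CrCl = (140 − 54) × 74.7 / (72 × 2.523) × 0.85 = 6424.2 / 181.66 × 0.85 ≈ 30.1 mL/min
|131.8 − 30.1| = 101.7 mL/min

102 mL/min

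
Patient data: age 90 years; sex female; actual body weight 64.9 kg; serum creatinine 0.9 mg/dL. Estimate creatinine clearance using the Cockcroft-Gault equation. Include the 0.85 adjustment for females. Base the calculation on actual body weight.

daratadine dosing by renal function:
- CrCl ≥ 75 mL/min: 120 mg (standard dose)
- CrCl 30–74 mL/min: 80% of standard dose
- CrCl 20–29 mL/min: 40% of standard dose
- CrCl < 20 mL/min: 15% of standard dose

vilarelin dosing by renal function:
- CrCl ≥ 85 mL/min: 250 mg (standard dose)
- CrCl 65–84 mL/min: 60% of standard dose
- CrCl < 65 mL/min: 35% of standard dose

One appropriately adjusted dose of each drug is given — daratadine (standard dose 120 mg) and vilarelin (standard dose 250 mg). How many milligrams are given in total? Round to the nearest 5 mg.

CrCl = (140 − 90) × 64.9 / (72 × 0.9) × 0.85 = 3245.0 / 64.80 × 0.85 ≈ 42.6 mL/min
CrCl ≈ 43 mL/min.
daratadine: 30–74 mL/min → 80% of 120 mg = 96 mg.
vilarelin: < 65 mL/min → 35% of 250 mg = 87.5 mg.
Total = 96 + 87.5 = 183.5 mg.

185 mg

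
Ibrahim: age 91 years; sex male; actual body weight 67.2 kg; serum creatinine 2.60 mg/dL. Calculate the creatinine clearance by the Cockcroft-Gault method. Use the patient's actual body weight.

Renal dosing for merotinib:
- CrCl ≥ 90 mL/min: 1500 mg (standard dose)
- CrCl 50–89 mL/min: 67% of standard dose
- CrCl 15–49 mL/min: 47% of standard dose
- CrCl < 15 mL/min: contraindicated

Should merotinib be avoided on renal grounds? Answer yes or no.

CrCl = (140 − 91) × 67.2 / (72 × 2.6) = 3292.8 / 187.20 ≈ 17.6 mL/min
CrCl ≈ 18 mL/min, which is ≥ 15 mL/min.

no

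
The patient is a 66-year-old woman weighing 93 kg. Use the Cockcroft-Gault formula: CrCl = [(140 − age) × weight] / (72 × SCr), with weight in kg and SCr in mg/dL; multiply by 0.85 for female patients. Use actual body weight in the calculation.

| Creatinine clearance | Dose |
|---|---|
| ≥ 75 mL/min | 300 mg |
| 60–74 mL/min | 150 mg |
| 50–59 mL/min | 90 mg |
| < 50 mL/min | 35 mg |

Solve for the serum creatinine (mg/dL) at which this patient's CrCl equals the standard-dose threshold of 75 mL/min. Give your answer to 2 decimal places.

1.08 mg/dL

Standard dose requires CrCl ≥ 75 mL/min.
Set (140 − 66) × 93 × 0.85 / (72 × SCr) = 75
SCr = (140 − 66) × 93 × 0.85 / (72 × 75) = 1.083 mg/dL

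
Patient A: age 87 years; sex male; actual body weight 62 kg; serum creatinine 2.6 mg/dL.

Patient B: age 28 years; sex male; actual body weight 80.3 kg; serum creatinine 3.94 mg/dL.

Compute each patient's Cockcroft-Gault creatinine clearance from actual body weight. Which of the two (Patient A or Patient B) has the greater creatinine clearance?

Patient B

Patient A: CrCl = (140 − 87) × 62 / (72 × 2.6) = 3286.0 / 187.20 ≈ 17.6 mL/min
Patient B: CrCl = (140 − 28) × 80.3 / (72 × 3.94) = 8993.6 / 283.68 ≈ 31.7 mL/min
17.6 vs 31.7 mL/min → Patient B is higher.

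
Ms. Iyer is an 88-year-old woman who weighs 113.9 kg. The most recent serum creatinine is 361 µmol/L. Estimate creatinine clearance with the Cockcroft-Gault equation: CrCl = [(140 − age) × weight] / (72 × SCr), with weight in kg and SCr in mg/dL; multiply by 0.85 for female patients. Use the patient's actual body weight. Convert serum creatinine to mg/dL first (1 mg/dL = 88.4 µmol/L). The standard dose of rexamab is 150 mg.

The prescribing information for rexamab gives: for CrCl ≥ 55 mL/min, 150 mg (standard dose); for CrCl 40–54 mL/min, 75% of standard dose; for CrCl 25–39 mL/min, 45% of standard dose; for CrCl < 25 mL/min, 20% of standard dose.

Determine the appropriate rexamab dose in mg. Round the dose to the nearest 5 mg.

SCr = 361 / 88.4 = 4.084 mg/dL
CrCl = (140 − 88) × 113.9 / (72 × 4.084) × 0.85 = 5922.8 / 294.05 × 0.85 ≈ 17.1 mL/min
CrCl ≈ 17 mL/min → bracket < 25 mL/min.
20% of 150 mg = 30 mg

30 mg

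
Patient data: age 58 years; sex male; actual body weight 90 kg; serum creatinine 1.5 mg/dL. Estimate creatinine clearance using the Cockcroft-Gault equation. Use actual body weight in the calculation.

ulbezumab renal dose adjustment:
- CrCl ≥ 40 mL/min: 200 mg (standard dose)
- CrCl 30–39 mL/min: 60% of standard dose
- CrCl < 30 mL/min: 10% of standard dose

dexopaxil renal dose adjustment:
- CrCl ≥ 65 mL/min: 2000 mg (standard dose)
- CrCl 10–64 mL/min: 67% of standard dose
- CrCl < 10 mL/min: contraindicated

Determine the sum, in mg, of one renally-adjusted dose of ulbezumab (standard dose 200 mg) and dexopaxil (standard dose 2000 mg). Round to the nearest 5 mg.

2200 mg

CrCl = (140 − 58) × 90 / (72 × 1.5) = 7380.0 / 108.00 ≈ 68.3 mL/min
CrCl ≈ 68 mL/min.
ulbezumab: ≥ 40 mL/min → 100% of 200 mg = 200 mg.
dexopaxil: ≥ 65 mL/min → 100% of 2000 mg = 2000 mg.
Total = 200 + 2000 = 2200 mg.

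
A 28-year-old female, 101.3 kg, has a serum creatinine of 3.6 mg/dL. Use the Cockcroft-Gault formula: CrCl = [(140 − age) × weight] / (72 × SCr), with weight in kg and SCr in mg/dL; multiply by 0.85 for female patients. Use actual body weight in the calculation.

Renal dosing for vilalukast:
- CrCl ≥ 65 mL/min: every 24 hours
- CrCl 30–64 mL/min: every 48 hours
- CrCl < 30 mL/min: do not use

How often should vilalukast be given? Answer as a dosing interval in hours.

CrCl = (140 − 28) × 101.3 / (72 × 3.6) × 0.85 = 11345.6 / 259.20 × 0.85 ≈ 37.2 mL/min
CrCl ≈ 37 mL/min → bracket 30–64 mL/min → every 48 hours.

every 48 hours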